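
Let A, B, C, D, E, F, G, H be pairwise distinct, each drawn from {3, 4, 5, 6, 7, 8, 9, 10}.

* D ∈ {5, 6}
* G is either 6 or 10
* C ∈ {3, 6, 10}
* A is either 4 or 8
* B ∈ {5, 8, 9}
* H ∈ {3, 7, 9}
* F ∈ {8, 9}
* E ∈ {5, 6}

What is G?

Among the 8 variables, 4 fits only A (and all 8 values in {3, 4, 5, 6, 7, 8, 9, 10} must be used), so A = 4.
The 7 still-open variables draw from only 7 values {3, 5, 6, 7, 8, 9, 10}, so each is used; only H can be 7, hence H = 7.
The 6 still-open variables draw from only 6 values {3, 5, 6, 8, 9, 10}, so each is used; only C can be 3, hence C = 3.
The 5 still-open variables draw from only 5 values {5, 6, 8, 9, 10}, so each is used; only G can be 10, hence G = 10.

10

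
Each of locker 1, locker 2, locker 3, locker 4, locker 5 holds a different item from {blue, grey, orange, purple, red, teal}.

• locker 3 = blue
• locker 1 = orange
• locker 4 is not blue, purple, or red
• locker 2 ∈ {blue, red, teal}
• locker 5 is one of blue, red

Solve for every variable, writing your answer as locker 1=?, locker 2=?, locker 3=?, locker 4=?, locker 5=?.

locker 1 must be orange (only option left). So locker 4 can't be orange.
locker 3's domain is down to {blue}, so locker 3 = blue. Remove blue from locker 2, locker 5.
locker 5 has just one choice, so locker 5 = red. Strike red from locker 2.
That leaves locker 2 = teal. Remove teal from locker 4.
locker 4 has just one choice, so locker 4 = grey.

locker 1=orange, locker 2=teal, locker 3=blue, locker 4=grey, locker 5=red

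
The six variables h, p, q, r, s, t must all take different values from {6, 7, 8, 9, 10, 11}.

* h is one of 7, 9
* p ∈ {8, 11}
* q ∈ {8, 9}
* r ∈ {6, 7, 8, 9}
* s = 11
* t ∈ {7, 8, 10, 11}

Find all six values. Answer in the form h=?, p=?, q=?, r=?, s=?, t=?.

s's domain is down to {11}, so s = 11. So p, t can't be 11.
p must be 8 (only option left). So q, r, t can't be 8.
q has just one choice, so q = 9. Eliminate 9 elsewhere: h, r.
h has just one choice, so h = 7. So r, t can't be 7.
r must be 6 (only option left).
t has just one choice, so t = 10.

h=7, p=8, q=9, r=6, s=11, t=10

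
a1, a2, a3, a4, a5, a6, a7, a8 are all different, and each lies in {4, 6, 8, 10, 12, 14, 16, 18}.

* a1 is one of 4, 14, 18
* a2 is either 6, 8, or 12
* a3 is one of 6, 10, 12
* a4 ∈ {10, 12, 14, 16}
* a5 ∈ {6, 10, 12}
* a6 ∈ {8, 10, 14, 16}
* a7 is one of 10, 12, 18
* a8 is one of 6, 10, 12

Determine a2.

The 8 variables draw from only 8 values {4, 6, 8, 10, 12, 14, 16, 18}, so each is used; only a1 can be 4, hence a1 = 4.
Among the 7 still-open variables, 18 fits only a7 (and all 7 values in {6, 8, 10, 12, 14, 16, 18} must be used), so a7 = 18.
a3, a5, a8 between them cover only {6, 10, 12} — a naked triple. Remove those values from a2, a4, a6.
So a2 = 8.

8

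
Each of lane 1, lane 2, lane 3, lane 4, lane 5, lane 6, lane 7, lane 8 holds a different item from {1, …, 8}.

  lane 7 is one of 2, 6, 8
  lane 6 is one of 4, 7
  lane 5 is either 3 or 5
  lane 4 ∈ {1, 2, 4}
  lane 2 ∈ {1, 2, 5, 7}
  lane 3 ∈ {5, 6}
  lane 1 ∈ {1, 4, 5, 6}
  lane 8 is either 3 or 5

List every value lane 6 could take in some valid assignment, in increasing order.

The 8 variables draw from only 8 values {1, 2, 3, 4, 5, 6, 7, 8}, so each is used; only lane 7 can be 8, hence lane 7 = 8.
lane 5 and lane 8 between them cover only {3, 5} — a naked pair. Remove those values from lane 1, lane 2, lane 3.
That leaves lane 3 = 6. Remove 6 from lane 1.
No further eliminations apply; lane 6 can still be any of 4, 7.

4, 7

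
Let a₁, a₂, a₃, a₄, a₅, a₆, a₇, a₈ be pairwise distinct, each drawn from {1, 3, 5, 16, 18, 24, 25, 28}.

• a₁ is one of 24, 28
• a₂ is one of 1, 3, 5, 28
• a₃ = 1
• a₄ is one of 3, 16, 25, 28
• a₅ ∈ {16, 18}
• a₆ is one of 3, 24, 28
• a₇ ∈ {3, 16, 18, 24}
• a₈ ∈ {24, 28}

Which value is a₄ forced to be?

a₃ must be 1 (only option left). Strike 1 from a₂.
The 7 still-open variables draw from only 7 values {3, 5, 16, 18, 24, 25, 28}, so each is used; only a₂ can be 5, hence a₂ = 5.
The 6 still-open variables draw from only 6 values {3, 16, 18, 24, 25, 28}, so each is used; only a₄ can be 25, hence a₄ = 25.

25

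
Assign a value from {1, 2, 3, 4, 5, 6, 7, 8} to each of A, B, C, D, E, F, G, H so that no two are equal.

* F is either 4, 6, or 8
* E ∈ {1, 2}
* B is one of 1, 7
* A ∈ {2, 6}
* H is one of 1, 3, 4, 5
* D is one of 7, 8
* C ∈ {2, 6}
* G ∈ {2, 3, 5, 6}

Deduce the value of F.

4

A and C share exactly the 2 values {2, 6}; by pigeonhole those values go to them, so strike 2, 6 from E, F, G.
That leaves E = 1. Strike 1 from B, H.
That leaves B = 7. So D can't be 7.
That leaves D = 8. So F can't be 8.
So F = 4.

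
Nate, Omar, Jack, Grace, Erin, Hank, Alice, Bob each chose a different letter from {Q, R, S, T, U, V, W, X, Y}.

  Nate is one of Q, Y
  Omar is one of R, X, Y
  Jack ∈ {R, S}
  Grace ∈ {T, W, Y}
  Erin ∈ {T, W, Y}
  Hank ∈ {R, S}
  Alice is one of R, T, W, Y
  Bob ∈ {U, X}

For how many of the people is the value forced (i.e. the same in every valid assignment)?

3

The 8 variables together cover exactly {Q, R, S, T, U, W, X, Y} — 8 values for 8 variables — and Q appears only in Nate's list, so Nate = Q.
Among the 7 still-open variables, U fits only Bob (and all 7 values in {R, S, T, U, W, X, Y} must be used), so Bob = U.
The 6 still-open variables draw from only 6 values {R, S, T, W, X, Y}, so each is used; only Omar can be X, hence Omar = X.
Jack and Hank share exactly the 2 values {R, S}; by pigeonhole those values go to them, so strike R, S from Alice.
Determined: Nate=Q, Omar=X, Bob=U. The other people each still have more than one consistent value. That makes 3.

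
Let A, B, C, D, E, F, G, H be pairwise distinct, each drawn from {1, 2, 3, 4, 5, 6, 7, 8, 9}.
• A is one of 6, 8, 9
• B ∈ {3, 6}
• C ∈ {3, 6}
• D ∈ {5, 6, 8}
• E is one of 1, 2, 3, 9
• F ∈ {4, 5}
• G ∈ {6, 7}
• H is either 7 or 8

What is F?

B and C share exactly the 2 values {3, 6}; by pigeonhole those values go to them, so strike 3, 6 from A, D, E, G.
G has just one choice, so G = 7. Eliminate 7 elsewhere: H.
That leaves H = 8. So A, D can't be 8.
A must be 9 (only option left). Remove 9 from E.
D has just one choice, so D = 5. So F can't be 5.
So F = 4.

4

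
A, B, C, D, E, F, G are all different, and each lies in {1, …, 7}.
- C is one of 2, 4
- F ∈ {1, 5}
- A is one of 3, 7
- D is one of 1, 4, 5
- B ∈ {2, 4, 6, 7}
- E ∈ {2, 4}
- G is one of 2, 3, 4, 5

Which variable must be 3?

G

The 7 variables draw from only 7 values {1, 2, 3, 4, 5, 6, 7}, so each is used; only B can be 6, hence B = 6.
The 6 still-open variables draw from only 6 values {1, 2, 3, 4, 5, 7}, so each is used; only A can be 7, hence A = 7.
The 5 still-open variables draw from only 5 values {1, 2, 3, 4, 5}, so each is used; only G can be 3, hence G = 3.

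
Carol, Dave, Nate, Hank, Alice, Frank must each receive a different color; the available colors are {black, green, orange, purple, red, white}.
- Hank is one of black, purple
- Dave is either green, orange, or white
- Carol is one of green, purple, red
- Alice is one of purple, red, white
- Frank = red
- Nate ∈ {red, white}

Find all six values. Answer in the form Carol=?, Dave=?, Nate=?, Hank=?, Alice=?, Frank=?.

Frank's domain is down to {red}, so Frank = red. Eliminate red elsewhere: Carol, Nate, Alice.
That leaves Nate = white. Eliminate white elsewhere: Dave, Alice.
That leaves Alice = purple. Strike purple from Carol, Hank.
Carol's domain is down to {green}, so Carol = green. Strike green from Dave.
Dave must be orange (only option left).
Hank has just one choice, so Hank = black.

Carol=green, Dave=orange, Nate=white, Hank=black, Alice=purple, Frank=red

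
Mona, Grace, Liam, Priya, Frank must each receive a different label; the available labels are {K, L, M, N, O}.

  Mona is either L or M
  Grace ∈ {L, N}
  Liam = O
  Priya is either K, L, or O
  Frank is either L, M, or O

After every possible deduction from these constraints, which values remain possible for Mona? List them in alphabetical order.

L, M

Liam has just one choice, so Liam = O. Remove O from Priya, Frank.
The 4 still-open variables together cover exactly {K, L, M, N} — 4 values for 4 variables — and K appears only in Priya's list, so Priya = K.
The 3 still-open variables together cover exactly {L, M, N} — 3 values for 3 variables — and N appears only in Grace's list, so Grace = N.
No further eliminations apply; Mona can still be any of L, M.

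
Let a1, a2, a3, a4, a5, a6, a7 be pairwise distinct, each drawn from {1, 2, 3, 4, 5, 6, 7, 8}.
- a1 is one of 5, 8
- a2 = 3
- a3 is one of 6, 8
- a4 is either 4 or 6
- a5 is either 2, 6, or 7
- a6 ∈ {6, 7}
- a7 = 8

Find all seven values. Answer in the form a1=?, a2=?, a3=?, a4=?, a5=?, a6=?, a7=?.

a1=5, a2=3, a3=6, a4=4, a5=2, a6=7, a7=8

a2 must be 3 (only option left).
a7's domain is down to {8}, so a7 = 8. Strike 8 from a1, a3.
a1 has just one choice, so a1 = 5.
That leaves a3 = 6. So a4, a5, a6 can't be 6.
a4 has just one choice, so a4 = 4.
a6 has just one choice, so a6 = 7. Remove 7 from a5.
That leaves a5 = 2.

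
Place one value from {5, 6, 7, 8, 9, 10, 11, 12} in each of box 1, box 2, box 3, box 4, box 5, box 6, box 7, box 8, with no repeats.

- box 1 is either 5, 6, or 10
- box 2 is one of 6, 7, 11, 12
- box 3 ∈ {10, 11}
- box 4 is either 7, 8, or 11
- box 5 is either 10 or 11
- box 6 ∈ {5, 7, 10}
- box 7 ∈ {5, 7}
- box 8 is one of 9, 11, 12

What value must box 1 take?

The 8 variables together cover exactly {5, 6, 7, 8, 9, 10, 11, 12} — 8 values for 8 variables — and 8 appears only in box 4's list, so box 4 = 8.
The 7 still-open variables draw from only 7 values {5, 6, 7, 9, 10, 11, 12}, so each is used; only box 8 can be 9, hence box 8 = 9.
Among the 6 still-open variables, 12 fits only box 2 (and all 6 values in {5, 6, 7, 10, 11, 12} must be used), so box 2 = 12.
The 5 still-open variables draw from only 5 values {5, 6, 7, 10, 11}, so each is used; only box 1 can be 6, hence box 1 = 6.

6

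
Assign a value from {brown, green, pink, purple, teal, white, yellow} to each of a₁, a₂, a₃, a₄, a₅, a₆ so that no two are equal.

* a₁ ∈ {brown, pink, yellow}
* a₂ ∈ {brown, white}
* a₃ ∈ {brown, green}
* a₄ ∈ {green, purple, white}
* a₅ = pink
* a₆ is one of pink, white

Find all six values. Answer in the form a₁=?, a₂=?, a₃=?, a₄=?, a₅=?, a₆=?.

a₅ must be pink (only option left). So a₁, a₆ can't be pink.
a₆ must be white (only option left). Strike white from a₂, a₄.
a₂'s domain is down to {brown}, so a₂ = brown. Eliminate brown elsewhere: a₁, a₃.
a₃'s domain is down to {green}, so a₃ = green. Eliminate green elsewhere: a₄.
a₄'s domain is down to {purple}, so a₄ = purple.
That leaves a₁ = yellow.

a₁=yellow, a₂=brown, a₃=green, a₄=purple, a₅=pink, a₆=white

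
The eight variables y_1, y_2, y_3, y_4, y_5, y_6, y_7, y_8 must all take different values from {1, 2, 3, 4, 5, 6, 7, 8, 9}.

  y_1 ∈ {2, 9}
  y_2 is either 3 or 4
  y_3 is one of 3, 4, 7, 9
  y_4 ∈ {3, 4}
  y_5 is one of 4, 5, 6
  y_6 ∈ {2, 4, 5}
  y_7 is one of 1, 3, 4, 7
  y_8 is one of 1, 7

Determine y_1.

Among the 8 variables, 6 fits only y_5 (and all 8 values in {1, 2, 3, 4, 5, 6, 7, 9} must be used), so y_5 = 6.
Among the 7 still-open variables, 5 fits only y_6 (and all 7 values in {1, 2, 3, 4, 5, 7, 9} must be used), so y_6 = 5.
The 6 still-open variables draw from only 6 values {1, 2, 3, 4, 7, 9}, so each is used; only y_1 can be 2, hence y_1 = 2.

2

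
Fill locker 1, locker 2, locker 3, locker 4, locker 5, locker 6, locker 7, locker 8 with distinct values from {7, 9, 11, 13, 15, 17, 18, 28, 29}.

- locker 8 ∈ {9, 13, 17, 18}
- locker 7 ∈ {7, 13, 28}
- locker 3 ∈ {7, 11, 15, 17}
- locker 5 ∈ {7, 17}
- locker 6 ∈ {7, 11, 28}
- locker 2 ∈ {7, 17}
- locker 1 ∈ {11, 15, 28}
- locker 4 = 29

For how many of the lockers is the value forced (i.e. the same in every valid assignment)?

2

locker 4 has just one choice, so locker 4 = 29.
locker 2 and locker 5 between them cover only {7, 17} — a naked pair. Remove those values from locker 3, locker 6, locker 7, locker 8.
locker 1, locker 3, locker 6 between them cover only {11, 15, 28} — a naked triple. Remove those values from locker 7.
locker 7 must be 13 (only option left). So locker 8 can't be 13.
Determined: locker 4=29, locker 7=13. The other lockers each still have more than one consistent value. That makes 2.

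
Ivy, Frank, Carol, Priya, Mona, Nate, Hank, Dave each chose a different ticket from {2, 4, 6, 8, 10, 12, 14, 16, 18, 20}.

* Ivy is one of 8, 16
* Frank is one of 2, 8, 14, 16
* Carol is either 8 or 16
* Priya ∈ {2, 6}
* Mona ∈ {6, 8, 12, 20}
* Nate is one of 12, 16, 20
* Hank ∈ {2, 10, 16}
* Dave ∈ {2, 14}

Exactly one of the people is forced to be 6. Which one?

Priya

Among the 8 variables, 10 fits only Hank (and all 8 values in {2, 6, 8, 10, 12, 14, 16, 20} must be used), so Hank = 10.
The 2 variables Ivy and Carol are confined to {8, 16}, which locks those values in; drop them from Frank, Mona, Nate.
Frank and Dave between them cover only {2, 14} — a naked pair. Remove those values from Priya.
So 6 goes to Priya.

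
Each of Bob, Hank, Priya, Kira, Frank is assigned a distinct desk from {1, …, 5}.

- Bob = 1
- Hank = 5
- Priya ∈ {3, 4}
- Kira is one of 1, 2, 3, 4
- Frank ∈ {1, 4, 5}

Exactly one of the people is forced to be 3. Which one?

Bob's domain is down to {1}, so Bob = 1. So Kira, Frank can't be 1.
Hank's domain is down to {5}, so Hank = 5. So Frank can't be 5.
Frank has just one choice, so Frank = 4. So Priya, Kira can't be 4.
So 3 goes to Priya.

Priya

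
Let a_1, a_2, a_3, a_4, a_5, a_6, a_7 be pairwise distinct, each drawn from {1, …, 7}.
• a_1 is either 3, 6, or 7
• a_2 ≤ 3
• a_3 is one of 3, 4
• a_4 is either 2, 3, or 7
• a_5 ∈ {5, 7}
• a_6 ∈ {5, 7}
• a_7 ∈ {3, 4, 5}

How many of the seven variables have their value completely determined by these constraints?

3

The 7 variables draw from only 7 values {1, 2, 3, 4, 5, 6, 7}, so each is used; only a_2 can be 1, hence a_2 = 1.
The 6 still-open variables together cover exactly {2, 3, 4, 5, 6, 7} — 6 values for 6 variables — and 2 appears only in a_4's list, so a_4 = 2.
Among the 5 still-open variables, 6 fits only a_1 (and all 5 values in {3, 4, 5, 6, 7} must be used), so a_1 = 6.
The 2 variables a_5 and a_6 are confined to {5, 7}, which locks those values in; drop them from a_7.
Determined: a_1=6, a_2=1, a_4=2. The other variables each still have more than one consistent value. That makes 3.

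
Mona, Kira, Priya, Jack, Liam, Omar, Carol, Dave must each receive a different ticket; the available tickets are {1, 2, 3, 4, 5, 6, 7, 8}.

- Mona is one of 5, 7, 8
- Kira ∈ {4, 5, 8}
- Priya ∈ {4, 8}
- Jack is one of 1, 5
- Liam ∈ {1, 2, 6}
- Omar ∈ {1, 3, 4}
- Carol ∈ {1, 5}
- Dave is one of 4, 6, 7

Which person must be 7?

The 8 variables together cover exactly {1, 2, 3, 4, 5, 6, 7, 8} — 8 values for 8 variables — and 2 appears only in Liam's list, so Liam = 2.
The 7 still-open variables together cover exactly {1, 3, 4, 5, 6, 7, 8} — 7 values for 7 variables — and 3 appears only in Omar's list, so Omar = 3.
The 6 still-open variables together cover exactly {1, 4, 5, 6, 7, 8} — 6 values for 6 variables — and 6 appears only in Dave's list, so Dave = 6.
The 5 still-open variables together cover exactly {1, 4, 5, 7, 8} — 5 values for 5 variables — and 7 appears only in Mona's list, so Mona = 7.

Mona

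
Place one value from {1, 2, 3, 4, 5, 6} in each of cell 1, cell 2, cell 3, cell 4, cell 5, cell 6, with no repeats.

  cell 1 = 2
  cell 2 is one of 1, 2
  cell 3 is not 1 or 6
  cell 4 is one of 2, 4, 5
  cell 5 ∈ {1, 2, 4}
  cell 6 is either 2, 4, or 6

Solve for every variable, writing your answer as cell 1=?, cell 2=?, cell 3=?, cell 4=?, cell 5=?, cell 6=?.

cell 1=2, cell 2=1, cell 3=3, cell 4=5, cell 5=4, cell 6=6

cell 1 must be 2 (only option left). Strike 2 from cell 2, cell 3, cell 4, cell 5, cell 6.
cell 2 has just one choice, so cell 2 = 1. So cell 5 can't be 1.
That leaves cell 5 = 4. Remove 4 from cell 3, cell 4, cell 6.
cell 6 must be 6 (only option left).
cell 4 must be 5 (only option left). Eliminate 5 elsewhere: cell 3.
cell 3's domain is down to {3}, so cell 3 = 3.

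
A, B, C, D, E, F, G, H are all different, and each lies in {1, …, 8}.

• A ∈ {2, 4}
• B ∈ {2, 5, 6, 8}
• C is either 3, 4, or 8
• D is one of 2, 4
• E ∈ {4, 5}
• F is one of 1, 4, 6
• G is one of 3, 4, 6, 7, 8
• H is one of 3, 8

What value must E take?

The 8 variables together cover exactly {1, 2, 3, 4, 5, 6, 7, 8} — 8 values for 8 variables — and 1 appears only in F's list, so F = 1.
The 7 still-open variables together cover exactly {2, 3, 4, 5, 6, 7, 8} — 7 values for 7 variables — and 7 appears only in G's list, so G = 7.
The 6 still-open variables together cover exactly {2, 3, 4, 5, 6, 8} — 6 values for 6 variables — and 6 appears only in B's list, so B = 6.
Among the 5 still-open variables, 5 fits only E (and all 5 values in {2, 3, 4, 5, 8} must be used), so E = 5.

5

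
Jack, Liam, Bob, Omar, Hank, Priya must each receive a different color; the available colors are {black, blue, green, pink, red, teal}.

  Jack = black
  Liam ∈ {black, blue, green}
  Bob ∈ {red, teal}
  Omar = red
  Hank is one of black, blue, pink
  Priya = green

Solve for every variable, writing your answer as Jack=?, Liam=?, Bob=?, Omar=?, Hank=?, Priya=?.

Jack's domain is down to {black}, so Jack = black. Eliminate black elsewhere: Liam, Hank.
Omar has just one choice, so Omar = red. Strike red from Bob.
That leaves Priya = green. Strike green from Liam.
Liam must be blue (only option left). So Hank can't be blue.
Bob has just one choice, so Bob = teal.
That leaves Hank = pink.

Jack=black, Liam=blue, Bob=teal, Omar=red, Hank=pink, Priya=green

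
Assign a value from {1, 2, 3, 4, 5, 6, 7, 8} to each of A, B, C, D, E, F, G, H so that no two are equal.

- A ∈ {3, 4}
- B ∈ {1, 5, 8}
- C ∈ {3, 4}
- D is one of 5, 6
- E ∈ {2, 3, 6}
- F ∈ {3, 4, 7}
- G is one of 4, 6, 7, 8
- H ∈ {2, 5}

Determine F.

7

Among the 8 variables, 1 fits only B (and all 8 values in {1, 2, 3, 4, 5, 6, 7, 8} must be used), so B = 1.
Among the 7 still-open variables, 8 fits only G (and all 7 values in {2, 3, 4, 5, 6, 7, 8} must be used), so G = 8.
The 6 still-open variables draw from only 6 values {2, 3, 4, 5, 6, 7}, so each is used; only F can be 7, hence F = 7.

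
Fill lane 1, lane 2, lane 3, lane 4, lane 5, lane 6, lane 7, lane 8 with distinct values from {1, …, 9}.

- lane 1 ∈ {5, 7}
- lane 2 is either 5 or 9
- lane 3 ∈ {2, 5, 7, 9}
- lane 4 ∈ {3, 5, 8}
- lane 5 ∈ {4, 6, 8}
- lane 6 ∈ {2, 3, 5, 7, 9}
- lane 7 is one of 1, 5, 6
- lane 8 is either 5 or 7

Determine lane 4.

lane 1 and lane 8 between them cover only {5, 7} — a naked pair. Remove those values from lane 2, lane 3, lane 4, lane 6, lane 7.
That leaves lane 2 = 9. Strike 9 from lane 3, lane 6.
lane 3 has just one choice, so lane 3 = 2. Strike 2 from lane 6.
lane 6's domain is down to {3}, so lane 6 = 3. Remove 3 from lane 4.
So lane 4 = 8.

8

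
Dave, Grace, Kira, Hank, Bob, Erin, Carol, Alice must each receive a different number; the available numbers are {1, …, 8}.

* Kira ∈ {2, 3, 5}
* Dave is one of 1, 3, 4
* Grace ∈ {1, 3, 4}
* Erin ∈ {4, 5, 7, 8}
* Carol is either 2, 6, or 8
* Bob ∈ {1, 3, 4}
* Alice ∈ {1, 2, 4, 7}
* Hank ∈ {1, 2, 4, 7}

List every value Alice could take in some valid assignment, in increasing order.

Among the 8 variables, 6 fits only Carol (and all 8 values in {1, 2, 3, 4, 5, 6, 7, 8} must be used), so Carol = 6.
Among the 7 still-open variables, 8 fits only Erin (and all 7 values in {1, 2, 3, 4, 5, 7, 8} must be used), so Erin = 8.
The 6 still-open variables together cover exactly {1, 2, 3, 4, 5, 7} — 6 values for 6 variables — and 5 appears only in Kira's list, so Kira = 5.
The 3 variables Dave, Grace, Bob are confined to {1, 3, 4}, which locks those values in; drop them from Hank, Alice.
No further eliminations apply; Alice can still be any of 2, 7.

2, 7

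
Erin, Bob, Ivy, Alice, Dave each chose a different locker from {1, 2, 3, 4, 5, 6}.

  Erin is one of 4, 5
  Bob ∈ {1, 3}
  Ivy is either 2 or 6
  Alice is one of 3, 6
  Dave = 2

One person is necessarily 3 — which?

Alice

Dave has just one choice, so Dave = 2. Strike 2 from Ivy.
Ivy has just one choice, so Ivy = 6. Eliminate 6 elsewhere: Alice.
So 3 goes to Alice.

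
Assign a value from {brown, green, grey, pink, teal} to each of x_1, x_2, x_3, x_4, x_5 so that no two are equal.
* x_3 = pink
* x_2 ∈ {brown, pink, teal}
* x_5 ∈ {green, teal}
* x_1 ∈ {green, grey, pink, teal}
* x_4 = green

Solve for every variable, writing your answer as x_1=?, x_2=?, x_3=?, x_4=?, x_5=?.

x_1=grey, x_2=brown, x_3=pink, x_4=green, x_5=teal

x_3 has just one choice, so x_3 = pink. Remove pink from x_1, x_2.
x_4's domain is down to {green}, so x_4 = green. Eliminate green elsewhere: x_1, x_5.
x_5 must be teal (only option left). Remove teal from x_1, x_2.
x_1 has just one choice, so x_1 = grey.
x_2 has just one choice, so x_2 = brown.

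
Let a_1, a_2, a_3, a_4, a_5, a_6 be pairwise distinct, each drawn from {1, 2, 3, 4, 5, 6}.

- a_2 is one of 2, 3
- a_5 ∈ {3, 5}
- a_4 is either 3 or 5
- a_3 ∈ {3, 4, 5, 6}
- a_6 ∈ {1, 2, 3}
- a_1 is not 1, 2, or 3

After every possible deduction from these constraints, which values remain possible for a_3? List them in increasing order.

Among the 6 variables, 1 fits only a_6 (and all 6 values in {1, 2, 3, 4, 5, 6} must be used), so a_6 = 1.
Among the 5 still-open variables, 2 fits only a_2 (and all 5 values in {2, 3, 4, 5, 6} must be used), so a_2 = 2.
a_4 and a_5 share exactly the 2 values {3, 5}; by pigeonhole those values go to them, so strike 3, 5 from a_1, a_3.
No further eliminations apply; a_3 can still be any of 4, 6.

4, 6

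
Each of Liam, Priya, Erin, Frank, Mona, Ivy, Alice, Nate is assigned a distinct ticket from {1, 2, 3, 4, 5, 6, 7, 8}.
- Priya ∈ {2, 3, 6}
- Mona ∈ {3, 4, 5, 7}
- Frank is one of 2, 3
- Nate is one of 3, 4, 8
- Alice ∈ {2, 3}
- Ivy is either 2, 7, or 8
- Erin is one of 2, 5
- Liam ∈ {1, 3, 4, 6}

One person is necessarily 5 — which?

Erin

The 8 variables draw from only 8 values {1, 2, 3, 4, 5, 6, 7, 8}, so each is used; only Liam can be 1, hence Liam = 1.
Among the 7 still-open variables, 6 fits only Priya (and all 7 values in {2, 3, 4, 5, 6, 7, 8} must be used), so Priya = 6.
The 2 variables Frank and Alice are confined to {2, 3}, which locks those values in; drop them from Erin, Mona, Ivy, Nate.
So 5 goes to Erin.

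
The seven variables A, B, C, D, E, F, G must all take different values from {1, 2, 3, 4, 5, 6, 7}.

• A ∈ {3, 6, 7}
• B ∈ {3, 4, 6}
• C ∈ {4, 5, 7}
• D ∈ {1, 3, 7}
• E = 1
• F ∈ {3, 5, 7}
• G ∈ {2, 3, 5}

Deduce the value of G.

2

E must be 1 (only option left). Remove 1 from D.
The 6 still-open variables draw from only 6 values {2, 3, 4, 5, 6, 7}, so each is used; only G can be 2, hence G = 2.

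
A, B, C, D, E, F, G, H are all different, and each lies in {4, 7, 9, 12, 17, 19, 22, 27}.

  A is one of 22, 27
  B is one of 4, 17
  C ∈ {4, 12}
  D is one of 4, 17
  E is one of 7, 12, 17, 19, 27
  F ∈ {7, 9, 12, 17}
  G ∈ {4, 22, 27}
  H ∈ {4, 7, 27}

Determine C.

The 8 variables together cover exactly {4, 7, 9, 12, 17, 19, 22, 27} — 8 values for 8 variables — and 9 appears only in F's list, so F = 9.
Among the 7 still-open variables, 19 fits only E (and all 7 values in {4, 7, 12, 17, 19, 22, 27} must be used), so E = 19.
The 6 still-open variables draw from only 6 values {4, 7, 12, 17, 22, 27}, so each is used; only H can be 7, hence H = 7.
The 5 still-open variables together cover exactly {4, 12, 17, 22, 27} — 5 values for 5 variables — and 12 appears only in C's list, so C = 12.

12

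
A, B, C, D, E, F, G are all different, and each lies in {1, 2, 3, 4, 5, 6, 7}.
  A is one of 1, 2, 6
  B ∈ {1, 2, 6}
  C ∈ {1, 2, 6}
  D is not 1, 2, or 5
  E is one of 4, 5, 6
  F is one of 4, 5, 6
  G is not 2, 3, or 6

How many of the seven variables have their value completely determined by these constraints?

2

The 7 variables draw from only 7 values {1, 2, 3, 4, 5, 6, 7}, so each is used; only D can be 3, hence D = 3.
The 6 still-open variables together cover exactly {1, 2, 4, 5, 6, 7} — 6 values for 6 variables — and 7 appears only in G's list, so G = 7.
A, B, C share exactly the 3 values {1, 2, 6}; by pigeonhole those values go to them, so strike 1, 2, 6 from E, F.
Determined: D=3, G=7. The other variables each still have more than one consistent value. That makes 2.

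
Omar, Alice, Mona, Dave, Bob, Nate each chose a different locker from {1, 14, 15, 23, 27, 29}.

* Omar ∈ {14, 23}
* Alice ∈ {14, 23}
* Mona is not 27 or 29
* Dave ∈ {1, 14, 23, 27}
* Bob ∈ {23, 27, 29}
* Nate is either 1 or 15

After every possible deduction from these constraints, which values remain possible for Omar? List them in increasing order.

The 6 variables together cover exactly {1, 14, 15, 23, 27, 29} — 6 values for 6 variables — and 29 appears only in Bob's list, so Bob = 29.
Among the 5 still-open variables, 27 fits only Dave (and all 5 values in {1, 14, 15, 23, 27} must be used), so Dave = 27.
Omar and Alice between them cover only {14, 23} — a naked pair. Remove those values from Mona.
No further eliminations apply; Omar can still be any of 14, 23.

14, 23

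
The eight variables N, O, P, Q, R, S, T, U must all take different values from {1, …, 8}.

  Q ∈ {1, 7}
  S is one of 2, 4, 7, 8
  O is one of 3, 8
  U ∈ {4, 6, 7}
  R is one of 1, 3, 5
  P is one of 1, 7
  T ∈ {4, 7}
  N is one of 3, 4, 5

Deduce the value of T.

4

The 8 variables together cover exactly {1, 2, 3, 4, 5, 6, 7, 8} — 8 values for 8 variables — and 2 appears only in S's list, so S = 2.
The 7 still-open variables together cover exactly {1, 3, 4, 5, 6, 7, 8} — 7 values for 7 variables — and 6 appears only in U's list, so U = 6.
The 6 still-open variables draw from only 6 values {1, 3, 4, 5, 7, 8}, so each is used; only O can be 8, hence O = 8.
P and Q between them cover only {1, 7} — a naked pair. Remove those values from R, T.
So T = 4.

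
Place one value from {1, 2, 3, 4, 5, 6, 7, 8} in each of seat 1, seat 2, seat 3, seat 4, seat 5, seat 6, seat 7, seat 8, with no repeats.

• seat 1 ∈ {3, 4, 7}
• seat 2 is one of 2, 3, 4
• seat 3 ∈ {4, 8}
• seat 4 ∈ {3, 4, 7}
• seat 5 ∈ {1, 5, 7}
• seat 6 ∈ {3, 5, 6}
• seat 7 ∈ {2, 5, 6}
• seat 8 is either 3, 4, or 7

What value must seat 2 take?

2

The 8 variables draw from only 8 values {1, 2, 3, 4, 5, 6, 7, 8}, so each is used; only seat 5 can be 1, hence seat 5 = 1.
The 7 still-open variables draw from only 7 values {2, 3, 4, 5, 6, 7, 8}, so each is used; only seat 3 can be 8, hence seat 3 = 8.
seat 1, seat 4, seat 8 between them cover only {3, 4, 7} — a naked triple. Remove those values from seat 2, seat 6.
So seat 2 = 2.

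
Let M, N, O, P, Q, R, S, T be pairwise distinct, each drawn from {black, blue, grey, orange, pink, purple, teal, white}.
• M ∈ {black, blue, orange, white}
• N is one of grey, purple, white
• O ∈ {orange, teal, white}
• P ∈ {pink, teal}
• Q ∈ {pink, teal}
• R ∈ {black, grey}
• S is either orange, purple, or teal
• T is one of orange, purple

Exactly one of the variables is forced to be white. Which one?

O

Among the 8 variables, blue fits only M (and all 8 values in {black, blue, grey, orange, pink, purple, teal, white} must be used), so M = blue.
Among the 7 still-open variables, black fits only R (and all 7 values in {black, grey, orange, pink, purple, teal, white} must be used), so R = black.
The 6 still-open variables together cover exactly {grey, orange, pink, purple, teal, white} — 6 values for 6 variables — and grey appears only in N's list, so N = grey.
Among the 5 still-open variables, white fits only O (and all 5 values in {orange, pink, purple, teal, white} must be used), so O = white.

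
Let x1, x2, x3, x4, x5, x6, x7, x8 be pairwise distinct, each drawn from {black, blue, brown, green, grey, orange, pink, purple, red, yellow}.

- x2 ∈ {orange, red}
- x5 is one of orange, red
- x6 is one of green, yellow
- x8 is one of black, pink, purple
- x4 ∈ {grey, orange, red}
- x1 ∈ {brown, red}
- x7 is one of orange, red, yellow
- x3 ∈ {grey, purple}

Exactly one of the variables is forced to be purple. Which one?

x3

x2 and x5 between them cover only {orange, red} — a naked pair. Remove those values from x1, x4, x7.
x1's domain is down to {brown}, so x1 = brown.
That leaves x4 = grey. So x3 can't be grey.
So purple goes to x3.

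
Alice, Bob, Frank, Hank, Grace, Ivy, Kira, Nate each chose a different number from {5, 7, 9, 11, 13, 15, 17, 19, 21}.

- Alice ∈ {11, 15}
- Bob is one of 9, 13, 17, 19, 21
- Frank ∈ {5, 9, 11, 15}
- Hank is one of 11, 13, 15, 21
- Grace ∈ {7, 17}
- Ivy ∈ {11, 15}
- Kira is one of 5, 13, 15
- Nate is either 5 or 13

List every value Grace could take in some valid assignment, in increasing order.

7, 17

The 2 variables Alice and Ivy are confined to {11, 15}, which locks those values in; drop them from Frank, Hank, Kira.
Kira and Nate share exactly the 2 values {5, 13}; by pigeonhole those values go to them, so strike 5, 13 from Bob, Frank, Hank.
Frank has just one choice, so Frank = 9. So Bob can't be 9.
Hank's domain is down to {21}, so Hank = 21. Eliminate 21 elsewhere: Bob.
No further eliminations apply; Grace can still be any of 7, 17.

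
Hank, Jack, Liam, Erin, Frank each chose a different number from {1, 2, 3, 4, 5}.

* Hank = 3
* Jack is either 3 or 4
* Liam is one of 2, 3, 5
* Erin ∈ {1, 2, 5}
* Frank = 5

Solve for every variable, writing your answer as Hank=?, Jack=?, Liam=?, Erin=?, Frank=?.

Hank must be 3 (only option left). Eliminate 3 elsewhere: Jack, Liam.
Jack's domain is down to {4}, so Jack = 4.
That leaves Frank = 5. So Liam, Erin can't be 5.
Liam's domain is down to {2}, so Liam = 2. Remove 2 from Erin.
Erin has just one choice, so Erin = 1.

Hank=3, Jack=4, Liam=2, Erin=1, Frank=5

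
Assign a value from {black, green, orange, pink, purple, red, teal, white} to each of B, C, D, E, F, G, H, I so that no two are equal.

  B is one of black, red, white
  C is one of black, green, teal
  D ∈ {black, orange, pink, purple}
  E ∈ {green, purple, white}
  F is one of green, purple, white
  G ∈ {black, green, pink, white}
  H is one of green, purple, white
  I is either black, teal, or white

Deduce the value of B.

red

The 8 variables together cover exactly {black, green, orange, pink, purple, red, teal, white} — 8 values for 8 variables — and orange appears only in D's list, so D = orange.
Among the 7 still-open variables, pink fits only G (and all 7 values in {black, green, pink, purple, red, teal, white} must be used), so G = pink.
Among the 6 still-open variables, red fits only B (and all 6 values in {black, green, purple, red, teal, white} must be used), so B = red.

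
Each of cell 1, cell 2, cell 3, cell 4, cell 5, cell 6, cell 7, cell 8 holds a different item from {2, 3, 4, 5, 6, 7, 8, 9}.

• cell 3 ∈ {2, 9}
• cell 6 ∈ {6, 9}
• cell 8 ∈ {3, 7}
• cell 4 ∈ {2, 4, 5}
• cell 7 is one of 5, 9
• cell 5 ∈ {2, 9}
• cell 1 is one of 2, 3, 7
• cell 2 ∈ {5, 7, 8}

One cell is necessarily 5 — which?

cell 7

The 8 variables together cover exactly {2, 3, 4, 5, 6, 7, 8, 9} — 8 values for 8 variables — and 4 appears only in cell 4's list, so cell 4 = 4.
The 7 still-open variables together cover exactly {2, 3, 5, 6, 7, 8, 9} — 7 values for 7 variables — and 6 appears only in cell 6's list, so cell 6 = 6.
Among the 6 still-open variables, 8 fits only cell 2 (and all 6 values in {2, 3, 5, 7, 8, 9} must be used), so cell 2 = 8.
The 5 still-open variables together cover exactly {2, 3, 5, 7, 9} — 5 values for 5 variables — and 5 appears only in cell 7's list, so cell 7 = 5.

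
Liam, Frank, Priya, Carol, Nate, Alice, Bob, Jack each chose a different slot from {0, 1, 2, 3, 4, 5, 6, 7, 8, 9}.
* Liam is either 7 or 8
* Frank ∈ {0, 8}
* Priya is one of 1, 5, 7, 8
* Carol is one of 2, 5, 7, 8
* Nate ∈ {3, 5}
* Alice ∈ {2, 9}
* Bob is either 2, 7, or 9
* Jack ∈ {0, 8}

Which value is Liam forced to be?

The 8 variables together cover exactly {0, 1, 2, 3, 5, 7, 8, 9} — 8 values for 8 variables — and 1 appears only in Priya's list, so Priya = 1.
The 7 still-open variables draw from only 7 values {0, 2, 3, 5, 7, 8, 9}, so each is used; only Nate can be 3, hence Nate = 3.
The 6 still-open variables together cover exactly {0, 2, 5, 7, 8, 9} — 6 values for 6 variables — and 5 appears only in Carol's list, so Carol = 5.
Frank and Jack share exactly the 2 values {0, 8}; by pigeonhole those values go to them, so strike 0, 8 from Liam.
So Liam = 7.

7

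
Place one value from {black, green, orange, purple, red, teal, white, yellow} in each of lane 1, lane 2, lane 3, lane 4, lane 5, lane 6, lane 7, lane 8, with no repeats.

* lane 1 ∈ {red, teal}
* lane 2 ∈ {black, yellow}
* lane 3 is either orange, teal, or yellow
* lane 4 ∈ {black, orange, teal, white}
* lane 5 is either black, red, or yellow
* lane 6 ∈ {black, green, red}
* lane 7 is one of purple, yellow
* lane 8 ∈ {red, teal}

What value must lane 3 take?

The 8 variables draw from only 8 values {black, green, orange, purple, red, teal, white, yellow}, so each is used; only lane 6 can be green, hence lane 6 = green.
The 7 still-open variables together cover exactly {black, orange, purple, red, teal, white, yellow} — 7 values for 7 variables — and purple appears only in lane 7's list, so lane 7 = purple.
Among the 6 still-open variables, white fits only lane 4 (and all 6 values in {black, orange, red, teal, white, yellow} must be used), so lane 4 = white.
Among the 5 still-open variables, orange fits only lane 3 (and all 5 values in {black, orange, red, teal, yellow} must be used), so lane 3 = orange.

orange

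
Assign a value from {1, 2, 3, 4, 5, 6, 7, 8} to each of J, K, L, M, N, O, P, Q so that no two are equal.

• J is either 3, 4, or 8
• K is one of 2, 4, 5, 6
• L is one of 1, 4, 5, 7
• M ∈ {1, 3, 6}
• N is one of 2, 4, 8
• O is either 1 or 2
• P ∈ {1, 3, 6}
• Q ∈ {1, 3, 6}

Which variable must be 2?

The 8 variables draw from only 8 values {1, 2, 3, 4, 5, 6, 7, 8}, so each is used; only L can be 7, hence L = 7.
Among the 7 still-open variables, 5 fits only K (and all 7 values in {1, 2, 3, 4, 5, 6, 8} must be used), so K = 5.
M, P, Q share exactly the 3 values {1, 3, 6}; by pigeonhole those values go to them, so strike 1, 3, 6 from J, O.
So 2 goes to O.

O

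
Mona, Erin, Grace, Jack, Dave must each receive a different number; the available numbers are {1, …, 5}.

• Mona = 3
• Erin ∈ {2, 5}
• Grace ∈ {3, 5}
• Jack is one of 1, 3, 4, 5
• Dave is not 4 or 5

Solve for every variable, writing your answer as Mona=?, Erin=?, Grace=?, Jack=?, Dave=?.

Mona=3, Erin=2, Grace=5, Jack=4, Dave=1

Mona has just one choice, so Mona = 3. Strike 3 from Grace, Jack, Dave.
Grace must be 5 (only option left). Eliminate 5 elsewhere: Erin, Jack.
Erin must be 2 (only option left). Remove 2 from Dave.
Dave's domain is down to {1}, so Dave = 1. Eliminate 1 elsewhere: Jack.
Jack's domain is down to {4}, so Jack = 4.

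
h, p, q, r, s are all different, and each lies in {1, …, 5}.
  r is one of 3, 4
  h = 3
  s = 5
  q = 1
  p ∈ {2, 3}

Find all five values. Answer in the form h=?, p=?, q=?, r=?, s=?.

h=3, p=2, q=1, r=4, s=5

h has just one choice, so h = 3. So p, r can't be 3.
p has just one choice, so p = 2.
q has just one choice, so q = 1.
r's domain is down to {4}, so r = 4.
s's domain is down to {5}, so s = 5.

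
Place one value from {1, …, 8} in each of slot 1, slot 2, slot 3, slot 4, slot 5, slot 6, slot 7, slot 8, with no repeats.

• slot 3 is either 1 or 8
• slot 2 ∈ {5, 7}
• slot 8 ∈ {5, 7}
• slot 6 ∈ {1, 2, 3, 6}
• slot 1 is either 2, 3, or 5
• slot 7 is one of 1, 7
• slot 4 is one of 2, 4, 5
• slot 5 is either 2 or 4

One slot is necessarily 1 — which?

slot 7

The 8 variables draw from only 8 values {1, 2, 3, 4, 5, 6, 7, 8}, so each is used; only slot 6 can be 6, hence slot 6 = 6.
The 7 still-open variables draw from only 7 values {1, 2, 3, 4, 5, 7, 8}, so each is used; only slot 1 can be 3, hence slot 1 = 3.
Among the 6 still-open variables, 8 fits only slot 3 (and all 6 values in {1, 2, 4, 5, 7, 8} must be used), so slot 3 = 8.
The 5 still-open variables together cover exactly {1, 2, 4, 5, 7} — 5 values for 5 variables — and 1 appears only in slot 7's list, so slot 7 = 1.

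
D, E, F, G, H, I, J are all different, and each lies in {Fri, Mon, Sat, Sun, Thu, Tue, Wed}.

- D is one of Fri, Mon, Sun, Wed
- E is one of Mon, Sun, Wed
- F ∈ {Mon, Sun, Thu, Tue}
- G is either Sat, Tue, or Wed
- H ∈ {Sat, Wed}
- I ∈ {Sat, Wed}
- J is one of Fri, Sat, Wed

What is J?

The 7 variables draw from only 7 values {Fri, Mon, Sat, Sun, Thu, Tue, Wed}, so each is used; only F can be Thu, hence F = Thu.
The 6 still-open variables together cover exactly {Fri, Mon, Sat, Sun, Tue, Wed} — 6 values for 6 variables — and Tue appears only in G's list, so G = Tue.
H and I share exactly the 2 values {Sat, Wed}; by pigeonhole those values go to them, so strike Sat, Wed from D, E, J.
So J = Fri.

Fri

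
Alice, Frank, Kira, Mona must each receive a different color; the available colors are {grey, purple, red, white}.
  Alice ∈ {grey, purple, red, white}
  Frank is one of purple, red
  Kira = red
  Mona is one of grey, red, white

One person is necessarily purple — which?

Kira's domain is down to {red}, so Kira = red. So Alice, Frank, Mona can't be red.
So purple goes to Frank.

Frank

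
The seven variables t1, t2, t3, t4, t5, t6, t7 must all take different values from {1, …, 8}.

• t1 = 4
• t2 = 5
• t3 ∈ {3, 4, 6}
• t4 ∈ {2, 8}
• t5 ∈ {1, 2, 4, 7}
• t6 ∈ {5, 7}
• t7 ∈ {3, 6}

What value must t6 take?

7

t1 has just one choice, so t1 = 4. Strike 4 from t3, t5.
That leaves t2 = 5. Eliminate 5 elsewhere: t6.
So t6 = 7.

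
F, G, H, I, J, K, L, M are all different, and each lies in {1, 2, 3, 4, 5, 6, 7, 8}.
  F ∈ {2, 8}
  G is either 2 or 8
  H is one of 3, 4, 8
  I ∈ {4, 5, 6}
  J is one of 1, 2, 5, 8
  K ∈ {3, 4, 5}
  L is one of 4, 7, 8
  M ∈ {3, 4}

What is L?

7

Among the 8 variables, 1 fits only J (and all 8 values in {1, 2, 3, 4, 5, 6, 7, 8} must be used), so J = 1.
The 7 still-open variables draw from only 7 values {2, 3, 4, 5, 6, 7, 8}, so each is used; only I can be 6, hence I = 6.
The 6 still-open variables together cover exactly {2, 3, 4, 5, 7, 8} — 6 values for 6 variables — and 5 appears only in K's list, so K = 5.
The 5 still-open variables draw from only 5 values {2, 3, 4, 7, 8}, so each is used; only L can be 7, hence L = 7.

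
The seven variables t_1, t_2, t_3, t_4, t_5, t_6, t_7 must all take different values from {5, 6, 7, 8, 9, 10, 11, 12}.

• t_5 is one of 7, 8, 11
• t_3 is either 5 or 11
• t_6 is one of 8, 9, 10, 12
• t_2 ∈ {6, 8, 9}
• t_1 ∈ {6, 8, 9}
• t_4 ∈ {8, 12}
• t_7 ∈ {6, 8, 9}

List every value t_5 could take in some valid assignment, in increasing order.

The 3 variables t_1, t_2, t_7 are confined to {6, 8, 9}, which locks those values in; drop them from t_4, t_5, t_6.
That leaves t_4 = 12. Remove 12 from t_6.
That leaves t_6 = 10.
No further eliminations apply; t_5 can still be any of 7, 11.

7, 11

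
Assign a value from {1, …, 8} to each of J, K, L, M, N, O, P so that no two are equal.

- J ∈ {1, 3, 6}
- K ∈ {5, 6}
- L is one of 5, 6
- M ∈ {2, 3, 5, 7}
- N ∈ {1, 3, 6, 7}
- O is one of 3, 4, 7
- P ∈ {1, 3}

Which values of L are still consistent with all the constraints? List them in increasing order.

5, 6

Among the 7 variables, 2 fits only M (and all 7 values in {1, 2, 3, 4, 5, 6, 7} must be used), so M = 2.
The 6 still-open variables draw from only 6 values {1, 3, 4, 5, 6, 7}, so each is used; only O can be 4, hence O = 4.
The 5 still-open variables together cover exactly {1, 3, 5, 6, 7} — 5 values for 5 variables — and 7 appears only in N's list, so N = 7.
K and L share exactly the 2 values {5, 6}; by pigeonhole those values go to them, so strike 5, 6 from J.
No further eliminations apply; L can still be any of 5, 6.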